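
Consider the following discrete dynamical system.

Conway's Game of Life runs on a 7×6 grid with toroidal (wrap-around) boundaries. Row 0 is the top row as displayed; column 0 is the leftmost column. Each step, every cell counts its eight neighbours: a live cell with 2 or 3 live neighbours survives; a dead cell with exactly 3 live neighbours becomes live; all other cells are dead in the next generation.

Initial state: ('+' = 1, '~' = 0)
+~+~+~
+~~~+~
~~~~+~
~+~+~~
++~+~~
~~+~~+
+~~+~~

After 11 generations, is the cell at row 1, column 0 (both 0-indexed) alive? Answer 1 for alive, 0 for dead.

k=0  +~+~+~
+~~~+~
~~~~+~
~+~+~~
++~+~~
~~+~~+
+~~+~~
k=1  +~~~+~
~+~~+~
~~~+++
++~++~
++~++~
~~++++
+~+++~
k=2  +~+~+~
+~~~~~
~+~~~~
~+~~~~
~~~~~~
~~~~~~
+~+~~~
k=3  +~~+~~
+~~~~+
++~~~~
~~~~~~
~~~~~~
~~~~~~
~~~+~+
k=4  +~~~~~
~~~~~+
++~~~+
~~~~~~
~~~~~~
~~~~~~
~~~~+~
k=5  ~~~~~+
~+~~~+
+~~~~+
+~~~~~
~~~~~~
~~~~~~
~~~~~~
k=6  +~~~~~
~~~~++
~+~~~+
+~~~~+
~~~~~~
~~~~~~
~~~~~~
k=7  ~~~~~+
~~~~++
~~~~~~
+~~~~+
~~~~~~
~~~~~~
~~~~~~
k=8  ~~~~++
~~~~++
+~~~+~
~~~~~~
~~~~~~
~~~~~~
~~~~~~
k=9  ~~~~++
+~~+~~
~~~~+~
~~~~~~
~~~~~~
~~~~~~
~~~~~~
k=10  ~~~~++
~~~+~~
~~~~~~
~~~~~~
~~~~~~
~~~~~~
~~~~~~
k=11  ~~~~+~
~~~~+~
~~~~~~
~~~~~~
~~~~~~
~~~~~~
~~~~~~

0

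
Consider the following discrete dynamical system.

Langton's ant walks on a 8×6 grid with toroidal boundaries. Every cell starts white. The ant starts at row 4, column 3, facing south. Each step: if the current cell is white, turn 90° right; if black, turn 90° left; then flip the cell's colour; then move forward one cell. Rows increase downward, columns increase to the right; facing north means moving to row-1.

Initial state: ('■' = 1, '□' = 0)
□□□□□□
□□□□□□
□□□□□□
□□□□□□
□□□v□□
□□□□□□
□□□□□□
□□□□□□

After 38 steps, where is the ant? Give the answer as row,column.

step 0: □□□□□□
□□□□□□
□□□□□□
□□□□□□
□□□v□□
□□□□□□
□□□□□□
□□□□□□
step 1: □□□□□□
□□□□□□
□□□□□□
□□□□□□
□□<■□□
□□□□□□
□□□□□□
□□□□□□
step 2: □□□□□□
□□□□□□
□□□□□□
□□^□□□
□□■■□□
□□□□□□
□□□□□□
□□□□□□
step 3: □□□□□□
□□□□□□
□□□□□□
□□■>□□
□□■■□□
□□□□□□
□□□□□□
□□□□□□
step 4: □□□□□□
□□□□□□
□□□□□□
□□■■□□
□□■v□□
□□□□□□
□□□□□□
□□□□□□
step 5: □□□□□□
□□□□□□
□□□□□□
□□■■□□
□□■□>□
□□□□□□
□□□□□□
□□□□□□
step 6: □□□□□□
□□□□□□
□□□□□□
□□■■□□
□□■□■□
□□□□v□
□□□□□□
□□□□□□
step 7: □□□□□□
□□□□□□
□□□□□□
□□■■□□
□□■□■□
□□□<■□
□□□□□□
□□□□□□
step 8: □□□□□□
□□□□□□
□□□□□□
□□■■□□
□□■^■□
□□□■■□
□□□□□□
□□□□□□
step 9: □□□□□□
□□□□□□
□□□□□□
□□■■□□
□□■■>□
□□□■■□
□□□□□□
□□□□□□
step 10: □□□□□□
□□□□□□
□□□□□□
□□■■^□
□□■■□□
□□□■■□
□□□□□□
□□□□□□
step 11: □□□□□□
□□□□□□
□□□□□□
□□■■■>
□□■■□□
□□□■■□
□□□□□□
□□□□□□
step 12: □□□□□□
□□□□□□
□□□□□□
□□■■■■
□□■■□v
□□□■■□
□□□□□□
□□□□□□
step 13: □□□□□□
□□□□□□
□□□□□□
□□■■■■
□□■■<■
□□□■■□
□□□□□□
□□□□□□
step 14: □□□□□□
□□□□□□
□□□□□□
□□■■^■
□□■■■■
□□□■■□
□□□□□□
□□□□□□
step 15: □□□□□□
□□□□□□
□□□□□□
□□■<□■
□□■■■■
□□□■■□
□□□□□□
□□□□□□
step 16: □□□□□□
□□□□□□
□□□□□□
□□■□□■
□□■v■■
□□□■■□
□□□□□□
□□□□□□
step 17: □□□□□□
□□□□□□
□□□□□□
□□■□□■
□□■□>■
□□□■■□
□□□□□□
□□□□□□
step 18: □□□□□□
□□□□□□
□□□□□□
□□■□^■
□□■□□■
□□□■■□
□□□□□□
□□□□□□
step 19: □□□□□□
□□□□□□
□□□□□□
□□■□■>
□□■□□■
□□□■■□
□□□□□□
□□□□□□
step 20: □□□□□□
□□□□□□
□□□□□^
□□■□■□
□□■□□■
□□□■■□
□□□□□□
□□□□□□
step 21: □□□□□□
□□□□□□
>□□□□■
□□■□■□
□□■□□■
□□□■■□
□□□□□□
□□□□□□
step 22: □□□□□□
□□□□□□
■□□□□■
v□■□■□
□□■□□■
□□□■■□
□□□□□□
□□□□□□
step 23: □□□□□□
□□□□□□
■□□□□■
■□■□■<
□□■□□■
□□□■■□
□□□□□□
□□□□□□
step 24: □□□□□□
□□□□□□
■□□□□^
■□■□■■
□□■□□■
□□□■■□
□□□□□□
□□□□□□
step 25: □□□□□□
□□□□□□
■□□□<□
■□■□■■
□□■□□■
□□□■■□
□□□□□□
□□□□□□
step 26: □□□□□□
□□□□^□
■□□□■□
■□■□■■
□□■□□■
□□□■■□
□□□□□□
□□□□□□
step 27: □□□□□□
□□□□■>
■□□□■□
■□■□■■
□□■□□■
□□□■■□
□□□□□□
□□□□□□
step 28: □□□□□□
□□□□■■
■□□□■v
■□■□■■
□□■□□■
□□□■■□
□□□□□□
□□□□□□
step 29: □□□□□□
□□□□■■
■□□□<■
■□■□■■
□□■□□■
□□□■■□
□□□□□□
□□□□□□
step 30: □□□□□□
□□□□■■
■□□□□■
■□■□v■
□□■□□■
□□□■■□
□□□□□□
□□□□□□
step 31: □□□□□□
□□□□■■
■□□□□■
■□■□□>
□□■□□■
□□□■■□
□□□□□□
□□□□□□
step 32: □□□□□□
□□□□■■
■□□□□^
■□■□□□
□□■□□■
□□□■■□
□□□□□□
□□□□□□
step 33: □□□□□□
□□□□■■
■□□□<□
■□■□□□
□□■□□■
□□□■■□
□□□□□□
□□□□□□
step 34: □□□□□□
□□□□^■
■□□□■□
■□■□□□
□□■□□■
□□□■■□
□□□□□□
□□□□□□
step 35: □□□□□□
□□□<□■
■□□□■□
■□■□□□
□□■□□■
□□□■■□
□□□□□□
□□□□□□
step 36: □□□^□□
□□□■□■
■□□□■□
■□■□□□
□□■□□■
□□□■■□
□□□□□□
□□□□□□
step 37: □□□■>□
□□□■□■
■□□□■□
■□■□□□
□□■□□■
□□□■■□
□□□□□□
□□□□□□
step 38: □□□■■□
□□□■v■
■□□□■□
■□■□□□
□□■□□■
□□□■■□
□□□□□□
□□□□□□

1,4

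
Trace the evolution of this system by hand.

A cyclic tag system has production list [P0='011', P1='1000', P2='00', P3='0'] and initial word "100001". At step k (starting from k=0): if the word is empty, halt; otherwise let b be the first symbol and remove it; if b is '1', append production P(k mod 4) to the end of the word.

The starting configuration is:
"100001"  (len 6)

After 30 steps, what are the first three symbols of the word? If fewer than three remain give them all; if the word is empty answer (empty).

[0] "100001"  (len 6)
[1] "00001011"  (len 8)
[2] "0001011"  (len 7)
[3] "001011"  (len 6)
[4] "01011"  (len 5)
[5] "1011"  (len 4)
[6] "0111000"  (len 7)
[7] "111000"  (len 6)
[8] "110000"  (len 6)
[9] "10000011"  (len 8)
[10] "00000111000"  (len 11)
[11] "0000111000"  (len 10)
[12] "000111000"  (len 9)
[13] "00111000"  (len 8)
[14] "0111000"  (len 7)
[15] "111000"  (len 6)
[16] "110000"  (len 6)
[17] "10000011"  (len 8)
[18] "00000111000"  (len 11)
[19] "0000111000"  (len 10)
[20] "000111000"  (len 9)
[21] "00111000"  (len 8)
[22] "0111000"  (len 7)
[23] "111000"  (len 6)
[24] "110000"  (len 6)
[25] "10000011"  (len 8)
[26] "00000111000"  (len 11)
[27] "0000111000"  (len 10)
[28] "000111000"  (len 9)
[29] "00111000"  (len 8)
[30] "0111000"  (len 7)

011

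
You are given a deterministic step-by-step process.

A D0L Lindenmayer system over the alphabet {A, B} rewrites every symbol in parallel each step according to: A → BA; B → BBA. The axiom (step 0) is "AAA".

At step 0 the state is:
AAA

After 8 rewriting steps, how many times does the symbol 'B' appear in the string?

gen 0: AAA
gen 1: BABABA
gen 2: BBABABBABABBABA
gen 3: BBABBABABBABABBABBABABBABABBABBABABBABA
gen 4: BBABBABABBABBABABBABABBABBABABBABABBABBABABBABBABABBABABBABBABABBABABBABBABABBABBABABBABABBABBABABBABA
gen 5: BBABBABABBABBABABBABABBABBABABBABBABABBABABBABBABABBABABBA…ABBABABBABABBABBABABBABABBABBABABBABBABABBABABBABBABABBABA  (len 267)
gen 6: BBABBABABBABBABABBABABBABBABABBABBABABBABABBABBABABBABABBA…ABBABABBABABBABBABABBABABBABBABABBABBABABBABABBABBABABBABA  (len 699)
gen 7: BBABBABABBABBABABBABABBABBABABBABBABABBABABBABBABABBABABBA…ABBABABBABABBABBABABBABABBABBABABBABBABABBABABBABBABABBABA  (len 1830)
gen 8: BBABBABABBABBABABBABABBABBABABBABBABABBABABBABBABABBABABBA…ABBABABBABABBABBABABBABABBABBABABBABBABABBABABBABBABABBABA  (len 4791)

2961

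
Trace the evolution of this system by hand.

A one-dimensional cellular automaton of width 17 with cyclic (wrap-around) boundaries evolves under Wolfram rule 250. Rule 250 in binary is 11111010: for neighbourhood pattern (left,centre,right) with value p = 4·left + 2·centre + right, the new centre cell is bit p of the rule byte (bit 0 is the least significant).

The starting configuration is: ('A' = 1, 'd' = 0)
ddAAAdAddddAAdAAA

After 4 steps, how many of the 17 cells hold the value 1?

t=0: ddAAAdAddddAAdAAA
t=1: AAAAAAdAddAAAAAAA
t=2: AAAAAAAdAAAAAAAAA
t=3: AAAAAAAAAAAAAAAAA
t=4: AAAAAAAAAAAAAAAAA

17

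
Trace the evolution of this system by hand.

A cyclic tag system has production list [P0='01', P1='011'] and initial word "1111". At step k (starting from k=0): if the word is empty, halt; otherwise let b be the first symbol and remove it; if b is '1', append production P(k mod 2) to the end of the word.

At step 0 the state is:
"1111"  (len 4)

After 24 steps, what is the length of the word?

t=0: "1111"  (len 4)
t=1: "11101"  (len 5)
t=2: "1101011"  (len 7)
t=3: "10101101"  (len 8)
t=4: "0101101011"  (len 10)
t=5: "101101011"  (len 9)
t=6: "01101011011"  (len 11)
t=7: "1101011011"  (len 10)
t=8: "101011011011"  (len 12)
t=9: "0101101101101"  (len 13)
t=10: "101101101101"  (len 12)
t=11: "0110110110101"  (len 13)
t=12: "110110110101"  (len 12)
t=13: "1011011010101"  (len 13)
t=14: "011011010101011"  (len 15)
t=15: "11011010101011"  (len 14)
t=16: "1011010101011011"  (len 16)
t=17: "01101010101101101"  (len 17)
t=18: "1101010101101101"  (len 16)
t=19: "10101010110110101"  (len 17)
t=20: "0101010110110101011"  (len 19)
t=21: "101010110110101011"  (len 18)
t=22: "01010110110101011011"  (len 20)
t=23: "1010110110101011011"  (len 19)
t=24: "010110110101011011011"  (len 21)

21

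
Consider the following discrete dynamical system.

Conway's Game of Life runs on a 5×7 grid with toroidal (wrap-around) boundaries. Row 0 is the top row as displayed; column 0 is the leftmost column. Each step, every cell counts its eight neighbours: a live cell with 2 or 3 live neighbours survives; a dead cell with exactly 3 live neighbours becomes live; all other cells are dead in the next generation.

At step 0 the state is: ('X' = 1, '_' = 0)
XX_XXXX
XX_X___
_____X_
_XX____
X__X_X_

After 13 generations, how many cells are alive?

t=0: XX_XXXX
XX_X___
_____X_
_XX____
X__X_X_
t=1: ___X_X_
_X_X___
X______
_XX_X_X
___X_X_
t=2: ___X___
__X_X__
X__X___
XXXXXXX
___X_XX
t=3: __XX_X_
__X_X__
X______
_X_____
_X_____
t=4: _XXXX__
_XX_X__
_X_____
XX_____
_X_____
t=5: X___X__
X___X__
_______
XXX____
___X___
t=6: ___XX__
_______
X______
_XX____
X_XX___
t=7: __XXX__
_______
_X_____
X_XX___
____X__
t=8: ___XX__
__XX___
_XX____
_XXX___
_X__X__
t=9: ____X__
_X__X__
_______
X__X___
_X__X__
t=10: ___XXX_
_______
_______
_______
___XX__
t=11: ___X_X_
____X__
_______
_______
___X_X_
t=12: ___X_X_
____X__
_______
_______
_______
t=13: ____X__
____X__
_______
_______
_______

2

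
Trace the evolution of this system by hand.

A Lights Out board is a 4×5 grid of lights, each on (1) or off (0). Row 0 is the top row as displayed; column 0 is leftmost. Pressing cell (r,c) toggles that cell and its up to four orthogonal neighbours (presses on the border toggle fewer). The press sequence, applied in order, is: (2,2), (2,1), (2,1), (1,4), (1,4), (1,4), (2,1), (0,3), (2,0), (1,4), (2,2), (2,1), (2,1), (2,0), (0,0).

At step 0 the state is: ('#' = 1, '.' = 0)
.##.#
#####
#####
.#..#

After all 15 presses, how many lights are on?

7

[0] .##.#
#####
#####
.#..#
[1] .##.#
##.##
#...#
.##.#
[2] .##.#
#..##
.##.#
..#.#
[3] .##.#
##.##
#...#
.##.#
[4] .##..
##...
#....
.##.#
[5] .##.#
##.##
#...#
.##.#
[6] .##..
##...
#....
.##.#
[7] .##..
#....
.##..
..#.#
[8] .#.##
#..#.
.##..
..#.#
[9] .#.##
...#.
#.#..
#.#.#
[10] .#.#.
....#
#.#.#
#.#.#
[11] .#.#.
..#.#
##.##
#...#
[12] .#.#.
.##.#
..###
##..#
[13] .#.#.
..#.#
##.##
#...#
[14] .#.#.
#.#.#
...##
....#
[15] #..#.
..#.#
...##
....#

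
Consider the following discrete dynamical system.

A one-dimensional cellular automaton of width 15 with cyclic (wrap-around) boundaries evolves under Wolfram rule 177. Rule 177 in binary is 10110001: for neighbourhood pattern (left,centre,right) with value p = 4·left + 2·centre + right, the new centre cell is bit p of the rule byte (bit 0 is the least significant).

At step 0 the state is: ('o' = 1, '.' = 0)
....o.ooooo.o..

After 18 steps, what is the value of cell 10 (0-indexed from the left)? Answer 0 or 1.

t=0: ....o.ooooo.o..
t=1: ooo..o.ooo.o.oo
t=2: oo.o..o.o.o.o.o
t=3: o.o.o..o.o.o.o.
t=4: .o.o.o..o.o.o.o
t=5: o.o.o.o..o.o.o.
t=6: .o.o.o.o..o.o.o
t=7: o.o.o.o.o..o.o.
t=8: .o.o.o.o.o..o.o
t=9: o.o.o.o.o.o..o.
t=10: .o.o.o.o.o.o..o
t=11: o.o.o.o.o.o.o..
t=12: .o.o.o.o.o.o.o.
t=13: ..o.o.o.o.o.o.o
t=14: o..o.o.o.o.o.o.
t=15: .o..o.o.o.o.o.o
t=16: o.o..o.o.o.o.o.
t=17: .o.o..o.o.o.o.o
t=18: o.o.o..o.o.o.o.

0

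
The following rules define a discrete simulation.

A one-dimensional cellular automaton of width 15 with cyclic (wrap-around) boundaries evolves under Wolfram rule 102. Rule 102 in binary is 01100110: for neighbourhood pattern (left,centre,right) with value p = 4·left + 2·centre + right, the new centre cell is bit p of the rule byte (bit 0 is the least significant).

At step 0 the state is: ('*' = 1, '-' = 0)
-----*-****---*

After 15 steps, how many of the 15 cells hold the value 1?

step 0: -----*-****---*
step 1: ----***---*--**
step 2: ---*--*--**-*-*
step 3: --**-**-*-*****
step 4: -*-**-****----*
step 5: ***-**---*---**
step 6: --**-*--**--*--
step 7: -*-***-*-*-**--
step 8: ***--******-*--
step 9: --*-*-----***-*
step 10: -****----*--***
step 11: *---*---**-*--*
step 12: *--**--*-***-*-
step 13: *-*-*-***--****
step 14: ******--*-*----
step 15: -----*-****---*

6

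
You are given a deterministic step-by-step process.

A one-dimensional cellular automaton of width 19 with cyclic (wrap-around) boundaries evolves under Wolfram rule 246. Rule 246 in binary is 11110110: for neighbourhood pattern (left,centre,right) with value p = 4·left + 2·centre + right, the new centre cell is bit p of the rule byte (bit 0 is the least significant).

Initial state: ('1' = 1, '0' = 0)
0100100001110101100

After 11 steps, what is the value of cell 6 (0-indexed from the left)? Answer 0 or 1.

k=0  0100100001110101100
k=1  1111110010111110110
k=2  0111111111011111011
k=3  1011111111101111101
k=4  1101111111110111110
k=5  0110111111111011111
k=6  1011011111111101111
k=7  1101101111111110111
k=8  1110110111111111011
k=9  1111011011111111101
k=10  1111101101111111110
k=11  0111110110111111111

0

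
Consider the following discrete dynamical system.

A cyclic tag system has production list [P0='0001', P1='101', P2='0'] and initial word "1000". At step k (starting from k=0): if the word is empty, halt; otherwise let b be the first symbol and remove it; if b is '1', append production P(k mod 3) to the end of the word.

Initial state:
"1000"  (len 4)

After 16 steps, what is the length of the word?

4

step 0: "1000"  (len 4)
step 1: "0000001"  (len 7)
step 2: "000001"  (len 6)
step 3: "00001"  (len 5)
step 4: "0001"  (len 4)
step 5: "001"  (len 3)
step 6: "01"  (len 2)
step 7: "1"  (len 1)
step 8: "101"  (len 3)
step 9: "010"  (len 3)
step 10: "10"  (len 2)
step 11: "0101"  (len 4)
step 12: "101"  (len 3)
step 13: "010001"  (len 6)
step 14: "10001"  (len 5)
step 15: "00010"  (len 5)
step 16: "0010"  (len 4)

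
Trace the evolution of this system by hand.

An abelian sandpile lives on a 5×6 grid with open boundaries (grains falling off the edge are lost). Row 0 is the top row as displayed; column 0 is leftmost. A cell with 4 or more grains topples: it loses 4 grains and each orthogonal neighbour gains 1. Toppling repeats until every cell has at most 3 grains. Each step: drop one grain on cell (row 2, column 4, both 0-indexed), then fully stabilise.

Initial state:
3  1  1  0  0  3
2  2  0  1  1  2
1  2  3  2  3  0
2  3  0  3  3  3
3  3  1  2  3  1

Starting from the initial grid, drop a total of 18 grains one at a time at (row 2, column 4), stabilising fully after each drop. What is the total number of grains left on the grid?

t=0: 3  1  1  0  0  3
2  2  0  1  1  2
1  2  3  2  3  0
2  3  0  3  3  3
3  3  1  2  3  1
t=1: 3  1  1  0  0  3
2  2  1  2  2  2
1  3  0  1  2  2
2  3  2  2  3  0
3  3  2  0  1  3
t=2: 3  1  1  0  0  3
2  2  1  2  2  2
1  3  0  1  3  2
2  3  2  2  3  0
3  3  2  0  1  3
t=3: 3  1  1  0  0  3
2  2  1  2  3  2
1  3  0  2  1  3
2  3  2  3  0  1
3  3  2  0  2  3
t=4: 3  1  1  0  0  3
2  2  1  2  3  2
1  3  0  2  2  3
2  3  2  3  0  1
3  3  2  0  2  3
t=5: 3  1  1  0  0  3
2  2  1  2  3  2
1  3  0  2  3  3
2  3  2  3  0  1
3  3  2  0  2  3
t=6: 3  1  1  0  2  0
2  2  1  3  1  1
1  3  0  3  2  1
2  3  2  3  1  2
3  3  2  0  2  3
t=7: 3  1  1  0  2  0
2  2  1  3  1  1
1  3  0  3  3  1
2  3  2  3  1  2
3  3  2  0  2  3
t=8: 3  1  1  1  2  0
2  2  2  0  3  1
1  3  1  2  1  2
2  3  3  0  3  2
3  3  2  1  2  3
t=9: 3  1  1  1  2  0
2  2  2  0  3  1
1  3  1  2  2  2
2  3  3  0  3  2
3  3  2  1  2  3
t=10: 3  1  1  1  2  0
2  2  2  0  3  1
1  3  1  2  3  2
2  3  3  0  3  2
3  3  2  1  2  3
t=11: 3  1  1  1  3  0
2  2  2  1  0  2
1  3  1  3  2  3
2  3  3  1  0  3
3  3  2  1  3  3
t=12: 3  1  1  1  3  0
2  2  2  1  0  2
1  3  1  3  3  3
2  3  3  1  0  3
3  3  2  1  3  3
t=13: 3  1  1  1  3  0
2  2  2  2  1  3
1  3  2  0  2  1
2  3  3  2  3  1
3  3  2  2  0  1
t=14: 3  1  1  1  3  0
2  2  2  2  1  3
1  3  2  0  3  1
2  3  3  2  3  1
3  3  2  2  0  1
t=15: 3  1  1  1  3  0
2  2  2  2  2  3
1  3  2  1  1  2
2  3  3  3  0  2
3  3  2  2  1  1
t=16: 3  1  1  1  3  0
2  2  2  2  2  3
1  3  2  1  2  2
2  3  3  3  0  2
3  3  2  2  1  1
t=17: 3  1  1  1  3  0
2  2  2  2  2  3
1  3  2  1  3  2
2  3  3  3  0  2
3  3  2  2  1  1
t=18: 3  1  1  1  3  0
2  2  2  2  3  3
1  3  2  2  0  3
2  3  3  3  1  2
3  3  2  2  1  1

60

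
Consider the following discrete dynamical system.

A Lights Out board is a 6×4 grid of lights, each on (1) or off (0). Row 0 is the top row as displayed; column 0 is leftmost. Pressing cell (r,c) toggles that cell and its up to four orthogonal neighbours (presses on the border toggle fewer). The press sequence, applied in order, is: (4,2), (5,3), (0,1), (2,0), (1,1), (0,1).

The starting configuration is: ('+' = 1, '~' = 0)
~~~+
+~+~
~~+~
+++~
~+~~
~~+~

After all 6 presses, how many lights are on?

gen 0: ~~~+
+~+~
~~+~
+++~
~+~~
~~+~
gen 1: ~~~+
+~+~
~~+~
++~~
~~++
~~~~
gen 2: ~~~+
+~+~
~~+~
++~~
~~+~
~~++
gen 3: ++++
+++~
~~+~
++~~
~~+~
~~++
gen 4: ++++
~++~
+++~
~+~~
~~+~
~~++
gen 5: +~++
+~~~
+~+~
~+~~
~~+~
~~++
gen 6: ~+~+
++~~
+~+~
~+~~
~~+~
~~++

10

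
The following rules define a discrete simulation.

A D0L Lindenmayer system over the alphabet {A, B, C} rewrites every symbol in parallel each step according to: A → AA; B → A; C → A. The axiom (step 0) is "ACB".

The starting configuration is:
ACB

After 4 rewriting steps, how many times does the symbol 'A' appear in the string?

32

0) ACB
1) AAAA
2) AAAAAAAA
3) AAAAAAAAAAAAAAAA
4) AAAAAAAAAAAAAAAAAAAAAAAAAAAAAAAA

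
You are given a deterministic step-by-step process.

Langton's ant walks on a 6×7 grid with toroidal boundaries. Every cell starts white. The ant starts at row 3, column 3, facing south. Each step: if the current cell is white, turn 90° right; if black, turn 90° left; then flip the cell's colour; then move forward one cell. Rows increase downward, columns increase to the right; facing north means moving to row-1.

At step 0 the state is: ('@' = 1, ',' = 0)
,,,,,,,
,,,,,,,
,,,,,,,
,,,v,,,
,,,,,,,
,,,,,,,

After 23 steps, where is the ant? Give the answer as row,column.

2,5

k=0  ,,,,,,,
,,,,,,,
,,,,,,,
,,,v,,,
,,,,,,,
,,,,,,,
k=1  ,,,,,,,
,,,,,,,
,,,,,,,
,,<@,,,
,,,,,,,
,,,,,,,
k=2  ,,,,,,,
,,,,,,,
,,^,,,,
,,@@,,,
,,,,,,,
,,,,,,,
k=3  ,,,,,,,
,,,,,,,
,,@>,,,
,,@@,,,
,,,,,,,
,,,,,,,
k=4  ,,,,,,,
,,,,,,,
,,@@,,,
,,@v,,,
,,,,,,,
,,,,,,,
k=5  ,,,,,,,
,,,,,,,
,,@@,,,
,,@,>,,
,,,,,,,
,,,,,,,
k=6  ,,,,,,,
,,,,,,,
,,@@,,,
,,@,@,,
,,,,v,,
,,,,,,,
k=7  ,,,,,,,
,,,,,,,
,,@@,,,
,,@,@,,
,,,<@,,
,,,,,,,
k=8  ,,,,,,,
,,,,,,,
,,@@,,,
,,@^@,,
,,,@@,,
,,,,,,,
k=9  ,,,,,,,
,,,,,,,
,,@@,,,
,,@@>,,
,,,@@,,
,,,,,,,
k=10  ,,,,,,,
,,,,,,,
,,@@^,,
,,@@,,,
,,,@@,,
,,,,,,,
k=11  ,,,,,,,
,,,,,,,
,,@@@>,
,,@@,,,
,,,@@,,
,,,,,,,
k=12  ,,,,,,,
,,,,,,,
,,@@@@,
,,@@,v,
,,,@@,,
,,,,,,,
k=13  ,,,,,,,
,,,,,,,
,,@@@@,
,,@@<@,
,,,@@,,
,,,,,,,
k=14  ,,,,,,,
,,,,,,,
,,@@^@,
,,@@@@,
,,,@@,,
,,,,,,,
k=15  ,,,,,,,
,,,,,,,
,,@<,@,
,,@@@@,
,,,@@,,
,,,,,,,
k=16  ,,,,,,,
,,,,,,,
,,@,,@,
,,@v@@,
,,,@@,,
,,,,,,,
k=17  ,,,,,,,
,,,,,,,
,,@,,@,
,,@,>@,
,,,@@,,
,,,,,,,
k=18  ,,,,,,,
,,,,,,,
,,@,^@,
,,@,,@,
,,,@@,,
,,,,,,,
k=19  ,,,,,,,
,,,,,,,
,,@,@>,
,,@,,@,
,,,@@,,
,,,,,,,
k=20  ,,,,,,,
,,,,,^,
,,@,@,,
,,@,,@,
,,,@@,,
,,,,,,,
k=21  ,,,,,,,
,,,,,@>
,,@,@,,
,,@,,@,
,,,@@,,
,,,,,,,
k=22  ,,,,,,,
,,,,,@@
,,@,@,v
,,@,,@,
,,,@@,,
,,,,,,,
k=23  ,,,,,,,
,,,,,@@
,,@,@<@
,,@,,@,
,,,@@,,
,,,,,,,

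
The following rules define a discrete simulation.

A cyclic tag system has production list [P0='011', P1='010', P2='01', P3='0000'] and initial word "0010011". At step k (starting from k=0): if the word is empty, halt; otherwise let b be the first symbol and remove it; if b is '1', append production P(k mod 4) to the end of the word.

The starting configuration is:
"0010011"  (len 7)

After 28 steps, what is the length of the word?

10

t=0: "0010011"  (len 7)
t=1: "010011"  (len 6)
t=2: "10011"  (len 5)
t=3: "001101"  (len 6)
t=4: "01101"  (len 5)
t=5: "1101"  (len 4)
t=6: "101010"  (len 6)
t=7: "0101001"  (len 7)
t=8: "101001"  (len 6)
t=9: "01001011"  (len 8)
t=10: "1001011"  (len 7)
t=11: "00101101"  (len 8)
t=12: "0101101"  (len 7)
t=13: "101101"  (len 6)
t=14: "01101010"  (len 8)
t=15: "1101010"  (len 7)
t=16: "1010100000"  (len 10)
t=17: "010100000011"  (len 12)
t=18: "10100000011"  (len 11)
t=19: "010000001101"  (len 12)
t=20: "10000001101"  (len 11)
t=21: "0000001101011"  (len 13)
t=22: "000001101011"  (len 12)
t=23: "00001101011"  (len 11)
t=24: "0001101011"  (len 10)
t=25: "001101011"  (len 9)
t=26: "01101011"  (len 8)
t=27: "1101011"  (len 7)
t=28: "1010110000"  (len 10)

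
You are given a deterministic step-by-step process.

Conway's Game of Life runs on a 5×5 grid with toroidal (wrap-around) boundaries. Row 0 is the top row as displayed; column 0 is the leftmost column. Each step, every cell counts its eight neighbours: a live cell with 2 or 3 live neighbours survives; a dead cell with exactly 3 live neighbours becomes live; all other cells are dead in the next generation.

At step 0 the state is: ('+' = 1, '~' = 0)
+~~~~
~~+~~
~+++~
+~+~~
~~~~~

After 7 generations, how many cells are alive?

0) +~~~~
~~+~~
~+++~
+~+~~
~~~~~
1) ~~~~~
~~++~
~~~+~
~~++~
~+~~~
2) ~~+~~
~~++~
~~~~+
~~++~
~~+~~
3) ~++~~
~~++~
~~~~+
~~++~
~++~~
4) ~~~~~
~+++~
~~~~+
~+++~
~~~~~
5) ~~+~~
~~++~
+~~~+
~~++~
~~+~~
6) ~++~~
~++++
~+~~+
~++++
~++~~
7) ~~~~~
~~~~+
~~~~~
~~~~+
~~~~~

2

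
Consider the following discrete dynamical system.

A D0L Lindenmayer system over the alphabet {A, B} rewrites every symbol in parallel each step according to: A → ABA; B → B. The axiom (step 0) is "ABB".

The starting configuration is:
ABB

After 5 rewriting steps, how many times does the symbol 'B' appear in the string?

33

[0] ABB
[1] ABABB
[2] ABABABABB
[3] ABABABABABABABABB
[4] ABABABABABABABABABABABABABABABABB
[5] ABABABABABABABABABABABABABABABABABABABABABABABABABABABABABABABABB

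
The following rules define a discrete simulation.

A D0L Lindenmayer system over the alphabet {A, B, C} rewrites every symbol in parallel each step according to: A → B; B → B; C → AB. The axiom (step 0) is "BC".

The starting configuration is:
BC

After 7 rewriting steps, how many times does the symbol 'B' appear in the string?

3

step 0: BC
step 1: BAB
step 2: BBB
step 3: BBB
step 4: BBB
step 5: BBB
step 6: BBB
step 7: BBB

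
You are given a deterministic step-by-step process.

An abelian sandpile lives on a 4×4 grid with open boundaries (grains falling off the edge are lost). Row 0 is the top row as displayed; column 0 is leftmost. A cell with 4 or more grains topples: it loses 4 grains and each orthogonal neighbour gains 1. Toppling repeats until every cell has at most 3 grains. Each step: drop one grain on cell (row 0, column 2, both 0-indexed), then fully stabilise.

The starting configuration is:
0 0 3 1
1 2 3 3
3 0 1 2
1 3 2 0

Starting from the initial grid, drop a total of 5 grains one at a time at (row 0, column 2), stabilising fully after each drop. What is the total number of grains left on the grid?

25

0) 0 0 3 1
1 2 3 3
3 0 1 2
1 3 2 0
1) 0 1 1 3
1 3 1 0
3 0 2 3
1 3 2 0
2) 0 1 2 3
1 3 1 0
3 0 2 3
1 3 2 0
3) 0 1 3 3
1 3 1 0
3 0 2 3
1 3 2 0
4) 0 2 1 0
1 3 2 1
3 0 2 3
1 3 2 0
5) 0 2 2 0
1 3 2 1
3 0 2 3
1 3 2 0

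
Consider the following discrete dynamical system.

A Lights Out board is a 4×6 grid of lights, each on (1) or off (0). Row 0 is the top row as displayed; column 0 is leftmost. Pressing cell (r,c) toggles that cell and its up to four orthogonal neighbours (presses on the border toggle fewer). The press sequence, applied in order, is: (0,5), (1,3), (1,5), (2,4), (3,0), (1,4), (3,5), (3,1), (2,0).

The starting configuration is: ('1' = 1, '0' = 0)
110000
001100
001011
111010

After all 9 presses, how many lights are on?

11

step 0: 110000
001100
001011
111010
step 1: 110011
001101
001011
111010
step 2: 110111
000011
001111
111010
step 3: 110110
000000
001110
111010
step 4: 110110
000010
001001
111000
step 5: 110110
000010
101001
001000
step 6: 110100
000101
101011
001000
step 7: 110100
000101
101010
001011
step 8: 110100
000101
111010
110011
step 9: 110100
100101
001010
010011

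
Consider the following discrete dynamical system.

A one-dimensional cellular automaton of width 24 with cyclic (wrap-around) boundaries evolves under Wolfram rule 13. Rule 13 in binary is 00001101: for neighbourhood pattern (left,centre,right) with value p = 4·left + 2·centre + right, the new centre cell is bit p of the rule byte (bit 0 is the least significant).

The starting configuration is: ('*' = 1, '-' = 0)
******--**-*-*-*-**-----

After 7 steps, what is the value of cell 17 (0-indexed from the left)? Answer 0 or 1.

1

step 0: ******--**-*-*-*-**-----
step 1: *-------*--*-*-*-*--***-
step 2: *-*****-*--*-*-*-*--*---
step 3: *-*-----*--*-*-*-*--*-*-
step 4: *-*-***-*--*-*-*-*--*-*-
step 5: *-*-*---*--*-*-*-*--*-*-
step 6: *-*-*-*-*--*-*-*-*--*-*-
step 7: *-*-*-*-*--*-*-*-*--*-*-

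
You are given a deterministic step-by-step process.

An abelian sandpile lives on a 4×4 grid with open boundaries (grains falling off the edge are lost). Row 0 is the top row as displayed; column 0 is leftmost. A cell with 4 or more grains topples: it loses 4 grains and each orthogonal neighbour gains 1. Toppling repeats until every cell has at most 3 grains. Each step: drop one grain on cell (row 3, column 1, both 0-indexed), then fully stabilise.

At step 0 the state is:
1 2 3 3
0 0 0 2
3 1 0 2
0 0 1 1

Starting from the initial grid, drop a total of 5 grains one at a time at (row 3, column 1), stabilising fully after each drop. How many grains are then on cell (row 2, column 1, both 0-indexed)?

gen 0: 1 2 3 3
0 0 0 2
3 1 0 2
0 0 1 1
gen 1: 1 2 3 3
0 0 0 2
3 1 0 2
0 1 1 1
gen 2: 1 2 3 3
0 0 0 2
3 1 0 2
0 2 1 1
gen 3: 1 2 3 3
0 0 0 2
3 1 0 2
0 3 1 1
gen 4: 1 2 3 3
0 0 0 2
3 2 0 2
1 0 2 1
gen 5: 1 2 3 3
0 0 0 2
3 2 0 2
1 1 2 1

2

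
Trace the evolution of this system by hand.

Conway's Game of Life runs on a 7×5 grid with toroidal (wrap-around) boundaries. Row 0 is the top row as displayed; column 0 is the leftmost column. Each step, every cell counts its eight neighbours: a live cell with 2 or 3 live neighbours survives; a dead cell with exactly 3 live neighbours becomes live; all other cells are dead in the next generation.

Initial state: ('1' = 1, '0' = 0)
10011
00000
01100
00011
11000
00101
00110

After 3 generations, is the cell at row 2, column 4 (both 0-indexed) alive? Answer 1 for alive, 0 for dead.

step 0: 10011
00000
01100
00011
11000
00101
00110
step 1: 00111
11111
00110
00011
11100
10101
11100
step 2: 00000
10000
00000
10001
00100
00001
00000
step 3: 00000
00000
10001
00000
10011
00000
00000

1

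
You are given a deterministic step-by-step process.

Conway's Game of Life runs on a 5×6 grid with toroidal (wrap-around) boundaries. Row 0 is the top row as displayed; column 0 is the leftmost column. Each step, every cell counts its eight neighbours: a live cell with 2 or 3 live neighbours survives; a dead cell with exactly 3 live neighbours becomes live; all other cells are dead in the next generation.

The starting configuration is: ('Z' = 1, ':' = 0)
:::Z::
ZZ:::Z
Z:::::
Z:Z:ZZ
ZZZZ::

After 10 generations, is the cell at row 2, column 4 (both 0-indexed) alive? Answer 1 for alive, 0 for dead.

1

t=0: :::Z::
ZZ:::Z
Z:::::
Z:Z:ZZ
ZZZZ::
t=1: :::ZZZ
ZZ:::Z
::::Z:
::Z:Z:
Z:::::
t=2: :Z::Z:
Z::Z::
ZZ:ZZ:
:::Z:Z
::::::
t=3: ::::::
Z::Z::
ZZ:Z::
Z:ZZ:Z
::::Z:
t=4: ::::::
ZZZ:::
:::Z::
Z:ZZ:Z
:::ZZZ
t=5: ZZZZZZ
:ZZ:::
:::ZZZ
Z:Z::Z
Z:ZZ:Z
t=6: ::::::
::::::
:::ZZZ
::Z:::
::::::
t=7: ::::::
::::Z:
:::ZZ:
:::ZZ:
::::::
t=8: ::::::
:::ZZ:
:::::Z
:::ZZ:
::::::
t=9: ::::::
::::Z:
:::::Z
::::Z:
::::::
t=10: ::::::
::::::
::::ZZ
::::::
::::::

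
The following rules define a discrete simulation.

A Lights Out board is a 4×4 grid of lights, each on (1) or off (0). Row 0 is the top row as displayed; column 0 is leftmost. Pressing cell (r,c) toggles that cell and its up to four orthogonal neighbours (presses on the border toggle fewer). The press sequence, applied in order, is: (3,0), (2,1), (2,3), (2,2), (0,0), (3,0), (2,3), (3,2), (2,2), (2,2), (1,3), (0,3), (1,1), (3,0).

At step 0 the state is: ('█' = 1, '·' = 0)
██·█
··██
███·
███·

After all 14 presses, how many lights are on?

7

step 0: ██·█
··██
███·
███·
step 1: ██·█
··██
·██·
··█·
step 2: ██·█
·███
█···
·██·
step 3: ██·█
·██·
█·██
·███
step 4: ██·█
·█··
██··
·█·█
step 5: ···█
██··
██··
·█·█
step 6: ···█
██··
·█··
█··█
step 7: ···█
██·█
·███
█···
step 8: ···█
██·█
·█·█
████
step 9: ···█
████
··█·
██·█
step 10: ···█
██·█
·█·█
████
step 11: ····
███·
·█··
████
step 12: ··██
████
·█··
████
step 13: ·███
···█
····
████
step 14: ·███
···█
█···
··██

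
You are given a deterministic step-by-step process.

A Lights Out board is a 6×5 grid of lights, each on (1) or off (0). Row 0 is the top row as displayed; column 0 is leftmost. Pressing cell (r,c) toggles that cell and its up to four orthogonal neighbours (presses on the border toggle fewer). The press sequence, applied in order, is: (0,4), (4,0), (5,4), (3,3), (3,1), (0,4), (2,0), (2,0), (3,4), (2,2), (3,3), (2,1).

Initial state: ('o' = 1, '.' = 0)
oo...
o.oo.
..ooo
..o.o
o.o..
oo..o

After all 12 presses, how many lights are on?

0) oo...
o.oo.
..ooo
..o.o
o.o..
oo..o
1) oo.oo
o.ooo
..ooo
..o.o
o.o..
oo..o
2) oo.oo
o.ooo
..ooo
o.o.o
.oo..
.o..o
3) oo.oo
o.ooo
..ooo
o.o.o
.oo.o
.o.o.
4) oo.oo
o.ooo
..o.o
o..o.
.oooo
.o.o.
5) oo.oo
o.ooo
.oo.o
.ooo.
..ooo
.o.o.
6) oo...
o.oo.
.oo.o
.ooo.
..ooo
.o.o.
7) oo...
..oo.
o.o.o
oooo.
..ooo
.o.o.
8) oo...
o.oo.
.oo.o
.ooo.
..ooo
.o.o.
9) oo...
o.oo.
.oo..
.oo.o
..oo.
.o.o.
10) oo...
o..o.
...o.
.o..o
..oo.
.o.o.
11) oo...
o..o.
.....
.ooo.
..o..
.o.o.
12) oo...
oo.o.
ooo..
..oo.
..o..
.o.o.

13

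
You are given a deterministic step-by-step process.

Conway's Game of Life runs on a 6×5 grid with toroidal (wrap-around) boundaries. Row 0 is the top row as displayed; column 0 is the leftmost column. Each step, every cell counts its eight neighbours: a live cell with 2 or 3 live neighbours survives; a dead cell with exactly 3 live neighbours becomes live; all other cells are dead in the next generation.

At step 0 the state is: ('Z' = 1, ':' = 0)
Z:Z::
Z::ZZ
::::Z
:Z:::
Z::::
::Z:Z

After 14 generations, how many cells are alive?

t=0: Z:Z::
Z::ZZ
::::Z
:Z:::
Z::::
::Z:Z
t=1: Z:Z::
ZZ:Z:
:::ZZ
Z::::
ZZ:::
Z::ZZ
t=2: ::Z::
ZZ:Z:
:ZZZ:
ZZ:::
:Z:::
::ZZ:
t=3: ::::Z
Z::ZZ
:::Z:
Z::::
ZZ:::
:ZZZ:
t=4: :Z:::
Z::Z:
Z::Z:
ZZ::Z
Z:::Z
:ZZZZ
t=5: :Z:::
ZZZ::
::ZZ:
:Z:Z:
:::::
:ZZZZ
t=6: ::::Z
Z::Z:
Z::ZZ
:::Z:
ZZ::Z
ZZZZ:
t=7: :::::
Z::Z:
Z:ZZ:
:ZZZ:
:::::
::ZZ:
t=8: ::ZZZ
:ZZZ:
Z::::
:Z:ZZ
:Z:::
:::::
t=9: :Z::Z
ZZ:::
Z::::
:ZZ:Z
Z:Z::
::ZZ:
t=10: :Z:ZZ
:Z::Z
::Z:Z
::ZZZ
Z:::Z
Z:ZZZ
t=11: :Z:::
:Z::Z
:ZZ:Z
:ZZ::
:::::
::Z::
t=12: ZZZ::
:Z:Z:
:::::
ZZZZ:
:ZZ::
:::::
t=13: ZZZ::
ZZ:::
Z::ZZ
Z::Z:
Z::Z:
Z::::
t=14: ::Z:Z
:::Z:
::ZZ:
ZZZZ:
ZZ:::
Z:Z::

13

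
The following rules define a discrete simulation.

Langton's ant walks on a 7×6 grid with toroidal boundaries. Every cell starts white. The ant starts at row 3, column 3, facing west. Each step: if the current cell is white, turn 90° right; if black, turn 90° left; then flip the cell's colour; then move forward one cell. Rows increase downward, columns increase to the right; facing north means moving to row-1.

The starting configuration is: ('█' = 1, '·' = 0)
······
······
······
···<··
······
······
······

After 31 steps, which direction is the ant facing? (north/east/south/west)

step 0: ······
······
······
···<··
······
······
······
step 1: ······
······
···^··
···█··
······
······
······
step 2: ······
······
···█>·
···█··
······
······
······
step 3: ······
······
···██·
···█v·
······
······
······
step 4: ······
······
···██·
···<█·
······
······
······
step 5: ······
······
···██·
····█·
···v··
······
······
step 6: ······
······
···██·
····█·
··<█··
······
······
step 7: ······
······
···██·
··^·█·
··██··
······
······
step 8: ······
······
···██·
··█>█·
··██··
······
······
step 9: ······
······
···██·
··███·
··█v··
······
······
step 10: ······
······
···██·
··███·
··█·>·
······
······
step 11: ······
······
···██·
··███·
··█·█·
····v·
······
step 12: ······
······
···██·
··███·
··█·█·
···<█·
······
step 13: ······
······
···██·
··███·
··█^█·
···██·
······
step 14: ······
······
···██·
··███·
··██>·
···██·
······
step 15: ······
······
···██·
··██^·
··██··
···██·
······
step 16: ······
······
···██·
··█<··
··██··
···██·
······
step 17: ······
······
···██·
··█···
··█v··
···██·
······
step 18: ······
······
···██·
··█···
··█·>·
···██·
······
step 19: ······
······
···██·
··█···
··█·█·
···█v·
······
step 20: ······
······
···██·
··█···
··█·█·
···█·>
······
step 21: ······
······
···██·
··█···
··█·█·
···█·█
·····v
step 22: ······
······
···██·
··█···
··█·█·
···█·█
····<█
step 23: ······
······
···██·
··█···
··█·█·
···█^█
····██
step 24: ······
······
···██·
··█···
··█·█·
···██>
····██
step 25: ······
······
···██·
··█···
··█·█^
···██·
····██
step 26: ······
······
···██·
··█···
>·█·██
···██·
····██
step 27: ······
······
···██·
··█···
█·█·██
v··██·
····██
step 28: ······
······
···██·
··█···
█·█·██
█··██<
····██
step 29: ······
······
···██·
··█···
█·█·█^
█··███
····██
step 30: ······
······
···██·
··█···
█·█·<·
█··███
····██
step 31: ······
······
···██·
··█···
█·█···
█··█v█
····██

south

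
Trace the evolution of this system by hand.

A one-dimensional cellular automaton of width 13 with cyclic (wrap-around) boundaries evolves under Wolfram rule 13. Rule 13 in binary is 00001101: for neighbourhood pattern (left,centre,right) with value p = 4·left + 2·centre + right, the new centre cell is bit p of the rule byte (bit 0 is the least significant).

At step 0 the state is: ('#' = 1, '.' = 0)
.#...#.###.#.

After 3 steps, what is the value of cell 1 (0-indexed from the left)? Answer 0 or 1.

t=0: .#...#.###.#.
t=1: .#.#.#.#...#.
t=2: .#.#.#.#.#.#.
t=3: .#.#.#.#.#.#.

1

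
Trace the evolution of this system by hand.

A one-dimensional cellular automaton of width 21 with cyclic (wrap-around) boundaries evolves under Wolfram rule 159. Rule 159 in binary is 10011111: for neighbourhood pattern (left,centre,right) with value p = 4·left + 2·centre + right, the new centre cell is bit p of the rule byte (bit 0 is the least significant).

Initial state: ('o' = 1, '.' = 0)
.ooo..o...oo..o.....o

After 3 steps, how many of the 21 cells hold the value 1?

gen 0: .ooo..o...oo..o.....o
gen 1: .oo.ooooooo.ooooooooo
gen 2: .o..oooooo..oooooooo.
gen 3: ooooooooo.ooooooooo.o

19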